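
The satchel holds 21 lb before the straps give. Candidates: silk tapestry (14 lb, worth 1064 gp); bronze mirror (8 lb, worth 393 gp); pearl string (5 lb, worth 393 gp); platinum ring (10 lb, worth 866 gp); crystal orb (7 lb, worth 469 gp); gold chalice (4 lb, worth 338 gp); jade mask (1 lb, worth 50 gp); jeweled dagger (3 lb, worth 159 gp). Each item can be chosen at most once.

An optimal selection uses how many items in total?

3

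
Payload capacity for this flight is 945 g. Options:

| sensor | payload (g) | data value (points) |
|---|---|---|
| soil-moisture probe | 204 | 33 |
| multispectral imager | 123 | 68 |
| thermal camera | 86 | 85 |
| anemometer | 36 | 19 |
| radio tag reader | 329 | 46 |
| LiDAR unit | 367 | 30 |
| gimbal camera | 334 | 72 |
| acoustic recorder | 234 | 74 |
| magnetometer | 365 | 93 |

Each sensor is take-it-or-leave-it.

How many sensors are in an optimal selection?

5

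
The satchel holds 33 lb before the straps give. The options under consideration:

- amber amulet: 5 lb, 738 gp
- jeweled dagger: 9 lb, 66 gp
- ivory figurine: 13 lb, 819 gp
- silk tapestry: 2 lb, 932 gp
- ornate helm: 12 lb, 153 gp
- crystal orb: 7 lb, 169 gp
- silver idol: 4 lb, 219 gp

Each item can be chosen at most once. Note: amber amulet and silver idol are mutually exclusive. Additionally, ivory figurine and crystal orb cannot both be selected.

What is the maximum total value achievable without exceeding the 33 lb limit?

2642

Amber amulet + ivory figurine + silk tapestry + ornate helm uses 32 of the 33 lb and totals 2642.
That's the maximum — no feasible swap from here does better than 2642.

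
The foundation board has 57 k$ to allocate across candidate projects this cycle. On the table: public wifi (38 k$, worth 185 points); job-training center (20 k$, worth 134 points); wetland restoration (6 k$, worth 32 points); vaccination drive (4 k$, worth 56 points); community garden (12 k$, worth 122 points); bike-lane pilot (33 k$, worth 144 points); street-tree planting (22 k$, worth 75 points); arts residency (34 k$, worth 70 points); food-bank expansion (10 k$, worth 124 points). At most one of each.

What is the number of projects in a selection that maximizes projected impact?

The maximum projected impact within 57 k$ is 468.
job-training center + wetland restoration + vaccination drive + community garden + food-bank expansion hits 468 at 52 k$.
All optima have 5 projects.

5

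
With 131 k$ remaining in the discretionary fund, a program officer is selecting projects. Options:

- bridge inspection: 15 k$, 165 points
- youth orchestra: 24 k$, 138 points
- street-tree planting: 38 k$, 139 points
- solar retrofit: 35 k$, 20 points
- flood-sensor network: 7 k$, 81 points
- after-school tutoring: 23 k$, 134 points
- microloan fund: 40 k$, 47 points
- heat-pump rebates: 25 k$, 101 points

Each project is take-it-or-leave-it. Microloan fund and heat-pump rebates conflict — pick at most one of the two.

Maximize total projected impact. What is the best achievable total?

677

Density check — flood-sensor network 11.57, bridge inspection 11.00, after-school tutoring 5.83, youth orchestra 5.75 are the best per k$.
A density-first pass picks bridge inspection + youth orchestra + solar retrofit + flood-sensor network + after-school tutoring + heat-pump rebates — 639 at 129 k$.
Replace solar retrofit and flood-sensor network with street-tree planting: the trade gains 38 net, giving 677 at 125 k$.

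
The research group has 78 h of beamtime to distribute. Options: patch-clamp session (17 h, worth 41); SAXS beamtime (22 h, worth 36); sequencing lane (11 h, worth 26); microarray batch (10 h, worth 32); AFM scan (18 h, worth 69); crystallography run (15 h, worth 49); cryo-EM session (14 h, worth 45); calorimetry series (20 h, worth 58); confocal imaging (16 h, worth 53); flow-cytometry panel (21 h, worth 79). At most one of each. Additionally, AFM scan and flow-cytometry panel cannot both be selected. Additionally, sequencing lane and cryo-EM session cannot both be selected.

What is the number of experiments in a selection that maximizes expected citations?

5

The maximum expected citations within 78 h is 258.
microarray batch + crystallography run + cryo-EM session + confocal imaging + flow-cytometry panel hits 258 at 76 h.
Any selection reaching 258 contains exactly 5 experiments.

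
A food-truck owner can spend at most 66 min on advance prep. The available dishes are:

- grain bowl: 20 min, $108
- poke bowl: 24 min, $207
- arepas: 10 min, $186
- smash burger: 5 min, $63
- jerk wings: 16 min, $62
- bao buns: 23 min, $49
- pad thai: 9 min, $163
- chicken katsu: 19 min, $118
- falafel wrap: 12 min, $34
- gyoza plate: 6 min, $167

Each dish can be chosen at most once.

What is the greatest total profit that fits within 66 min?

By profit per min: gyoza plate 27.83, arepas 18.60, pad thai 18.11 lead.
Taking poke bowl + arepas + smash burger + pad thai + falafel wrap + gyoza plate: 66 min used, 820 in profit.
Next best is poke bowl + arepas + smash burger + pad thai + gyoza plate at 786 (54 min) — short by 34.

820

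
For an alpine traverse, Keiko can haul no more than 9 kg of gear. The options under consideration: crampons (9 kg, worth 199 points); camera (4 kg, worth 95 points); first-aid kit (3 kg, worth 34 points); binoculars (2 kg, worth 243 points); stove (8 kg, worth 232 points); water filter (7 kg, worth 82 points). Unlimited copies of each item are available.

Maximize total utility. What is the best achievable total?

972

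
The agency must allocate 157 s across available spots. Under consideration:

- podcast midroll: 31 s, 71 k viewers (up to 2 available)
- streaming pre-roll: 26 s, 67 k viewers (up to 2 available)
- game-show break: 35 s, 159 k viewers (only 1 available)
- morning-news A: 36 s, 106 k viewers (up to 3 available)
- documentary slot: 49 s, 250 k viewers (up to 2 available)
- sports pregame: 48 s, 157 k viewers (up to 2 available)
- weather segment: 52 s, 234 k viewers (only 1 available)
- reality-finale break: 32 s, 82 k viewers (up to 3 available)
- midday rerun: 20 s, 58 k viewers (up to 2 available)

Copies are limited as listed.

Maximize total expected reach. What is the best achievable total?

734

A density-first pass picks game-show break + 2×documentary slot + midday rerun — 717 at 153 s.
Replace game-show break and midday rerun with weather segment: the trade gains 17 net, giving 734 at 150 s.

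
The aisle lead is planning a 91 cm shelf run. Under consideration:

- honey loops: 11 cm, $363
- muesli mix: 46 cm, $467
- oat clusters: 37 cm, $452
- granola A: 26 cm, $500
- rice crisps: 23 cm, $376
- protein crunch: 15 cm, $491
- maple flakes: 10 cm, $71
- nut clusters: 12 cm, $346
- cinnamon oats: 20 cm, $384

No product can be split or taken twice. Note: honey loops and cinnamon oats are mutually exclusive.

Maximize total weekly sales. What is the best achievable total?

Best packing: honey loops + granola A + rice crisps + protein crunch + nut clusters — 87 cm, 2076 total.
Runner-up honey loops + oat clusters + granola A + protein crunch tops out at 1806.

2076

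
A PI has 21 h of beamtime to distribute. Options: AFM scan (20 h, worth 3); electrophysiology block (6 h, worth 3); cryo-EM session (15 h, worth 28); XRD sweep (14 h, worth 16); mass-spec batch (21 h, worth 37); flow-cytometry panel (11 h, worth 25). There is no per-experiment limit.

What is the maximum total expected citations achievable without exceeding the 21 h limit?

The ratio heuristic lands on electrophysiology block + flow-cytometry panel (28) but leaves 4 h idle.
Dropping electrophysiology block and flow-cytometry panel frees 17 h; slotting in mass-spec batch (21 h) lifts the total to 37 at 21 h.

37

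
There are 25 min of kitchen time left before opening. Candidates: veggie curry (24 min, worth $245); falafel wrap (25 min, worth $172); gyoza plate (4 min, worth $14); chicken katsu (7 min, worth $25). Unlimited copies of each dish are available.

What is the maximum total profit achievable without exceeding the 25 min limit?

Taking veggie curry: 24 min used, 245 in profit.
That's the maximum — no swap from here does better than 245.

245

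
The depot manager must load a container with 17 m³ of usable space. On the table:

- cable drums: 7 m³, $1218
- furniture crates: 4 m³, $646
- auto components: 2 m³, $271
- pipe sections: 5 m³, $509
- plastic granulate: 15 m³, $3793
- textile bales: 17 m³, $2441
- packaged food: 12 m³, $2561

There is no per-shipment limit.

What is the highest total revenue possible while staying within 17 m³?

The ratio ordering already packs tightly: auto components + plastic granulate, 17 m³, 4064.
That's the maximum — no swap from here does better than 4064.

4064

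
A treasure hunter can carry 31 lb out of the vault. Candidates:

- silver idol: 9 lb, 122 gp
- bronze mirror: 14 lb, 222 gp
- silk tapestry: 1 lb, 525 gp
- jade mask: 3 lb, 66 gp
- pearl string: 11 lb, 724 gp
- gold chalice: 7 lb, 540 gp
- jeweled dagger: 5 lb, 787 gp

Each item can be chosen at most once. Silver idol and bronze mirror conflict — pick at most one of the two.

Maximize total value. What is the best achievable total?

2642

Taking silk tapestry + jade mask + pearl string + gold chalice + jeweled dagger: 27 lb used, 2642 in value.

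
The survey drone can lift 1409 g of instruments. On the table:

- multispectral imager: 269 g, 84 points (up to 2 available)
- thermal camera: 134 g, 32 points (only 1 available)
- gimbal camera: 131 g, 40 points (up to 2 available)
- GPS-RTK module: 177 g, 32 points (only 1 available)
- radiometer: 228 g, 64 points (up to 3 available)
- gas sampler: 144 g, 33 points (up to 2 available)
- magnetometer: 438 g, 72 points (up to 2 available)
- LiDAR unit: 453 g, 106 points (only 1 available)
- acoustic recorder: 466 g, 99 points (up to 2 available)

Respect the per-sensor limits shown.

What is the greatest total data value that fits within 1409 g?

Ranking by ratio (data value/g): multispectral imager 0.31, gimbal camera 0.31, radiometer 0.28.
A density-first pass picks 2×multispectral imager + thermal camera + 2×gimbal camera + 2×radiometer — 408 at 1390 g.
Replace thermal camera with gas sampler: the trade gains 1 net, giving 409 at 1400 g.

409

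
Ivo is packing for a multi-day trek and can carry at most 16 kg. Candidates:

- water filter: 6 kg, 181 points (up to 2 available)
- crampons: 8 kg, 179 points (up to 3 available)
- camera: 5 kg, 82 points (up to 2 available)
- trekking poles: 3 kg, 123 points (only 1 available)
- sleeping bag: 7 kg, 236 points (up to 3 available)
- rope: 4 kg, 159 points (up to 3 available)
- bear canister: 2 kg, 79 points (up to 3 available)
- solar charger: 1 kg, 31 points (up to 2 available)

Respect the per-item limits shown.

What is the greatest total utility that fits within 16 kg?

By utility per kg: trekking poles 41.00, rope 39.75, bear canister 39.50, sleeping bag 33.71 lead.
A density-first pass picks trekking poles + 3×rope + solar charger — 631 at 16 kg.
The 4 kg tied up in trekking poles and solar charger is better spent on 2×bear canister — total rises to 635 (16 kg).
That's the maximum — no swap from here does better than 635.

635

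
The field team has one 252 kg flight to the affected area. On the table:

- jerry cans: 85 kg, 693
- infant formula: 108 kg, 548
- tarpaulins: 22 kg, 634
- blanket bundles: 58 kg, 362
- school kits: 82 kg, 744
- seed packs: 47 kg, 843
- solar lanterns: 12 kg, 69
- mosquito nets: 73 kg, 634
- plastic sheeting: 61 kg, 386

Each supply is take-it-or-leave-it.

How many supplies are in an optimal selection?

Best achievable people served is 2983.
jerry cans + tarpaulins + school kits + seed packs + solar lanterns hits 2983 at 248 kg.
All optima have 5 supplies.

5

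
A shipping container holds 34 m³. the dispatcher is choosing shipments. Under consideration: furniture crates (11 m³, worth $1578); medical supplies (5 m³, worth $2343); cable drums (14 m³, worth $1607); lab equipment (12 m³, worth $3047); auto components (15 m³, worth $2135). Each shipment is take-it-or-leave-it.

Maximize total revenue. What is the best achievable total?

7525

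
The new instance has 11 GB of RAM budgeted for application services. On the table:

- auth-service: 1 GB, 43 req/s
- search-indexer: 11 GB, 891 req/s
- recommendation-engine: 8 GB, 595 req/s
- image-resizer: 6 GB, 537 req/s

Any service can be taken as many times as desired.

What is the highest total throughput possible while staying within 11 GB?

891

Taking the top-ratio services first gives 5×auth-service + image-resizer for 752 (11 GB).
Replace 5×auth-service and image-resizer with search-indexer: the trade gains 139 net, giving 891 at 11 GB.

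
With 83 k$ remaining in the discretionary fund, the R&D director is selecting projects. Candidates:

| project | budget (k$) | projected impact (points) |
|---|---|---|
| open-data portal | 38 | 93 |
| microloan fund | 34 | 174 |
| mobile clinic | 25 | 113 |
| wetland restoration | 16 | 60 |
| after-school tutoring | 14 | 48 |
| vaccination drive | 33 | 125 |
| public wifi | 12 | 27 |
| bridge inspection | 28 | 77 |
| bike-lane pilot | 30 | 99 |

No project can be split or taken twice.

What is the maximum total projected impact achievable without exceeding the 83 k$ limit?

359

Ranking by ratio (projected impact/k$): microloan fund 5.12, mobile clinic 4.52, vaccination drive 3.79.
Greedy by ratio would take microloan fund + mobile clinic + wetland restoration: 75 k$ used, total 347.
Replace mobile clinic with vaccination drive: the trade gains 12 net, giving 359 at 83 k$.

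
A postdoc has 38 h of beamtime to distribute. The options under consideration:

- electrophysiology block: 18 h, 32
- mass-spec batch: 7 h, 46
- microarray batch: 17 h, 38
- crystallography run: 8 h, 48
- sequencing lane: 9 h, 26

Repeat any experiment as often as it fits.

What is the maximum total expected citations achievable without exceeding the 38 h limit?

Filling by ratio: 5×mass-spec batch for 230, with 3 h left unused.
The 21 h tied up in 3×mass-spec batch is better spent on 3×crystallography run — total rises to 236 (38 h).

236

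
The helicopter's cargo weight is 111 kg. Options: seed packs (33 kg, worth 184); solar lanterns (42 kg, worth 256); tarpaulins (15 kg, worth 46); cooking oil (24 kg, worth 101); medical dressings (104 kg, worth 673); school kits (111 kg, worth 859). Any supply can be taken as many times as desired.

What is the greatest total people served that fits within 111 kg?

859

Best packing: school kits — 111 kg, 859 total.
That's the maximum — no swap from here does better than 859.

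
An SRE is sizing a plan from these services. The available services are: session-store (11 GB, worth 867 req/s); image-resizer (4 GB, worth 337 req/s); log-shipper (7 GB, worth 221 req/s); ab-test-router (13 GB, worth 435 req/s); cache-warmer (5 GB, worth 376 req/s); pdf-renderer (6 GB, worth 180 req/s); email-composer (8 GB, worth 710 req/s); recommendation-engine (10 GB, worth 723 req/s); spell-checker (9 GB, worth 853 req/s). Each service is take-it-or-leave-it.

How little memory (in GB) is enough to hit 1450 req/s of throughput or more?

17

Need the lightest bundle worth ≥ 1450.
email-composer + spell-checker: 1563 throughput at 17 GB.
Any bundle with less than 17 GB falls short of 1450.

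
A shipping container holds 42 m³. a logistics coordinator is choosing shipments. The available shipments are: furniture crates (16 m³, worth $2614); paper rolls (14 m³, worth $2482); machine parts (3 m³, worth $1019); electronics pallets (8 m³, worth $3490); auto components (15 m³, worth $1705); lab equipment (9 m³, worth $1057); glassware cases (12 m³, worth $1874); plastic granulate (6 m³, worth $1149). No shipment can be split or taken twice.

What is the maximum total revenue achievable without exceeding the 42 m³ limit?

Density check — electronics pallets 436.25, machine parts 339.67, plastic granulate 191.50 are the best per m³.
Taking the top-ratio shipments first gives paper rolls + machine parts + electronics pallets + lab equipment + plastic granulate for 9197 (40 m³).
Dropping lab equipment and plastic granulate frees 15 m³; slotting in furniture crates (16 m³) lifts the total to 9605 at 41 m³.
An exhaustive check of the 256 subsets confirms 9605.

9605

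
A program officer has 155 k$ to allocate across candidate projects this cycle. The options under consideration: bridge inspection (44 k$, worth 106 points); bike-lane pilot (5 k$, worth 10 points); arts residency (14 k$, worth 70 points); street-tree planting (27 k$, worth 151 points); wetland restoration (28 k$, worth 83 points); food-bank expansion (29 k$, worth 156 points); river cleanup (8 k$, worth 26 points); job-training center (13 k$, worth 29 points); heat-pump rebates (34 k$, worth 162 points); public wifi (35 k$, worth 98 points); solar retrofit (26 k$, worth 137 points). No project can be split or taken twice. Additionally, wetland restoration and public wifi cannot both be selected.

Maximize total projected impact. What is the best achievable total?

731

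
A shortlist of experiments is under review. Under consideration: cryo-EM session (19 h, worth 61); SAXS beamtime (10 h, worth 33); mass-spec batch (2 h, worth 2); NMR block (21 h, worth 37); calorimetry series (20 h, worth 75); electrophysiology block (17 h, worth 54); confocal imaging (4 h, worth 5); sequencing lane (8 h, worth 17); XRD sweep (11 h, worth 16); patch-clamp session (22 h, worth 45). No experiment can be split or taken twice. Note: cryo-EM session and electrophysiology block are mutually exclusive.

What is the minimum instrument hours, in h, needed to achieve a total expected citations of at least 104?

Need the lightest bundle worth ≥ 104.
SAXS beamtime + calorimetry series: 108 expected citations at 30 h.
Below 30 h the best achievable stays under 104.

30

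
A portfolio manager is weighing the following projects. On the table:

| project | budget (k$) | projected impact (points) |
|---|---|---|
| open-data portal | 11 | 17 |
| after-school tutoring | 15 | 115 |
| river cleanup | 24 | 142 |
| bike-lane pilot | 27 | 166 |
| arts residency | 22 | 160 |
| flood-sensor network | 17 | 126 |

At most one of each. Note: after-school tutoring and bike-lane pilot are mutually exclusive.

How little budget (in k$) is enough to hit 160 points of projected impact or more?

Minimise k$ subject to total projected impact ≥ 160.
arts residency: 160 projected impact at 22 k$.
Below 22 k$ the best achievable stays under 160.

22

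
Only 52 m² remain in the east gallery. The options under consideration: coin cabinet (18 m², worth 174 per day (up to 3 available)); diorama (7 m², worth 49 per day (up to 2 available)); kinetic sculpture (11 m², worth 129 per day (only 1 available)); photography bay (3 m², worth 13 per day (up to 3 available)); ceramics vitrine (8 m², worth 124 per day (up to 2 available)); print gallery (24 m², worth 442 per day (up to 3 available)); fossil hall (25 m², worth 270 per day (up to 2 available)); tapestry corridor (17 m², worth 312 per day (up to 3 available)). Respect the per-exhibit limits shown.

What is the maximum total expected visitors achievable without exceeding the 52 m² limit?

936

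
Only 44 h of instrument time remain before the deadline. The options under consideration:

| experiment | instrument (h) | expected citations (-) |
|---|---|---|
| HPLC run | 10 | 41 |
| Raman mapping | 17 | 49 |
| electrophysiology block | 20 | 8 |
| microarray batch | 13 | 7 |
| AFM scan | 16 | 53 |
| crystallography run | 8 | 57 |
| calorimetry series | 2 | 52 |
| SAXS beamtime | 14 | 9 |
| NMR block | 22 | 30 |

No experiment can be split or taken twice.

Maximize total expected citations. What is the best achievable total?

211

A density-first pass picks HPLC run + AFM scan + crystallography run + calorimetry series — 203 at 36 h.
Dropping HPLC run frees 10 h; slotting in Raman mapping (17 h) lifts the total to 211 at 43 h.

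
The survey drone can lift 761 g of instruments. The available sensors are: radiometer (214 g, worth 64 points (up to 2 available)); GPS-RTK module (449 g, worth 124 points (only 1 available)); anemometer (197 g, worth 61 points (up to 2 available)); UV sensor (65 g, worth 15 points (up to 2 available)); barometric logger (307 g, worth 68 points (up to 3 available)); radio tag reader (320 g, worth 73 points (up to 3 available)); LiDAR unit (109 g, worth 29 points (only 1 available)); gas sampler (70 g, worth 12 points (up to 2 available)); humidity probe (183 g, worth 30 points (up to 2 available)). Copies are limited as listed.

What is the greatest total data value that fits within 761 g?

Greedy by ratio would take radiometer + 2×anemometer + LiDAR unit: 717 g used, total 215.
Dropping anemometer and LiDAR unit frees 306 g; slotting in radiometer + 2×UV sensor (344 g) lifts the total to 219 at 755 g.
Nothing else within 761 g beats 219.

219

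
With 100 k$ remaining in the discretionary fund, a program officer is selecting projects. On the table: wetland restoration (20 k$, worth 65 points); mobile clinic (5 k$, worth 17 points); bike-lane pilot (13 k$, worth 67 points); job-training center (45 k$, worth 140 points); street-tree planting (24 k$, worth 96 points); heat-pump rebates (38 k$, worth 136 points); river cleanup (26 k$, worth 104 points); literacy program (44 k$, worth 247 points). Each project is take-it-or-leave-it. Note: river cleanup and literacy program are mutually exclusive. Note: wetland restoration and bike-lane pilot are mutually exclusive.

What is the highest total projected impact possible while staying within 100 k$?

467

By projected impact per k$: literacy program 5.61, bike-lane pilot 5.15, street-tree planting 4.00 lead.
A density-first pass picks mobile clinic + bike-lane pilot + street-tree planting + literacy program — 427 at 86 k$.
Replace street-tree planting with heat-pump rebates: the trade gains 40 net, giving 467 at 100 k$.
Runner-up bike-lane pilot + heat-pump rebates + literacy program tops out at 450.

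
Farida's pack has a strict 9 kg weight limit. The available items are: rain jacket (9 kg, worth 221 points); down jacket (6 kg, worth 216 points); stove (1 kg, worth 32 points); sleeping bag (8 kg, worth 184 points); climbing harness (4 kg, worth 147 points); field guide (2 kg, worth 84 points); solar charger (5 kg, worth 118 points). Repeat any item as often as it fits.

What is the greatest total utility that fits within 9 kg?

368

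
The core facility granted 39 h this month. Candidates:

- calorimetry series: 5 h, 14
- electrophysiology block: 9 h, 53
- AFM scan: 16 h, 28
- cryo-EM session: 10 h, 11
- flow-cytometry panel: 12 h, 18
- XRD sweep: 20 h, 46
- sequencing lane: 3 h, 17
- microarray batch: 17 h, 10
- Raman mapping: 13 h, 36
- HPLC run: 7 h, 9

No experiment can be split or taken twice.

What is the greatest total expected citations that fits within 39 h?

130

Taking the top-ratio experiments first gives calorimetry series + electrophysiology block + sequencing lane + Raman mapping + HPLC run for 129 (37 h).
Replace Raman mapping and HPLC run with XRD sweep: the trade gains 1 net, giving 130 at 37 h.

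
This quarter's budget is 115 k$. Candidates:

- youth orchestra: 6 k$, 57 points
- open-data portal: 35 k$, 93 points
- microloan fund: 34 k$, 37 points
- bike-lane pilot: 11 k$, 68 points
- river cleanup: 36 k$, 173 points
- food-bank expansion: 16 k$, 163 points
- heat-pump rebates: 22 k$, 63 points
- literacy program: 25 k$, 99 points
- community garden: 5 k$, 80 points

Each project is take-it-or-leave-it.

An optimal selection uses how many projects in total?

6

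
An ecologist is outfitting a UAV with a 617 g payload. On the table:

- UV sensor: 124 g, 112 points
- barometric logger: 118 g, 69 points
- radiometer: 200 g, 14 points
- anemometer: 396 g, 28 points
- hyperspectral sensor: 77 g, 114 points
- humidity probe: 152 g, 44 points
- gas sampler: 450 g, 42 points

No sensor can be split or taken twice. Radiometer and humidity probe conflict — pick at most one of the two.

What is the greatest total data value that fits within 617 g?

339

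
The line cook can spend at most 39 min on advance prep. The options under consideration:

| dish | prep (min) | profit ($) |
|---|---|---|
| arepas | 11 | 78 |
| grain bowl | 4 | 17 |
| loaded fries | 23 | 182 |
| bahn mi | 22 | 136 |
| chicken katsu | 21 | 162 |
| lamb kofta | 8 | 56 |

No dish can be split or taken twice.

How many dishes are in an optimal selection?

3

Optimal total is 277.
For example arepas + grain bowl + loaded fries achieves it, using 38 min.
Every optimal selection uses 3 dishes.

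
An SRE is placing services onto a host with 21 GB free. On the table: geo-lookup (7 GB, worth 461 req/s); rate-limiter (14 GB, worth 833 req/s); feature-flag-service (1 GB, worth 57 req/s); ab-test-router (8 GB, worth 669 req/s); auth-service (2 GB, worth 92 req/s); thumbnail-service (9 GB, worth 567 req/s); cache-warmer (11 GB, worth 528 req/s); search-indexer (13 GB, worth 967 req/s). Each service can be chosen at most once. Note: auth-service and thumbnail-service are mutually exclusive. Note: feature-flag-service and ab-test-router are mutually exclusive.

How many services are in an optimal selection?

Optimal total is 1636.
One optimal bundle: ab-test-router + search-indexer (21 GB).
Every optimal selection uses 2 services.

2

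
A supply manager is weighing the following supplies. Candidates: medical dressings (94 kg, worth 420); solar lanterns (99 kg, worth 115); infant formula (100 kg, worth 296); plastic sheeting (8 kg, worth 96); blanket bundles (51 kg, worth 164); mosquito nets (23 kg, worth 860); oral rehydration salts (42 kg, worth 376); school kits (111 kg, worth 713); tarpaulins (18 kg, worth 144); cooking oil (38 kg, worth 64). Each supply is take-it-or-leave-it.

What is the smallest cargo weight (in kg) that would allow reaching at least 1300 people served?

Minimise kg subject to total people served ≥ 1300.
Taking plastic sheeting + mosquito nets + oral rehydration salts gives 1332 (≥ 1300) for 73 kg.
No combination under 73 kg hits 1300.

73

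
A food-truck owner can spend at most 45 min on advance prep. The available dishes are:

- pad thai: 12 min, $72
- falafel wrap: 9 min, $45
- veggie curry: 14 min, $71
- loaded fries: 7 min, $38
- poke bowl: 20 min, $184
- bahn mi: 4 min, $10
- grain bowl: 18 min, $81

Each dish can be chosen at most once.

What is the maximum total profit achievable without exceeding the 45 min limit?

311

Filling by ratio: pad thai + loaded fries + poke bowl + bahn mi for 304, with 2 min left unused.
Dropping loaded fries frees 7 min; slotting in falafel wrap (9 min) lifts the total to 311 at 45 min.
That's the maximum — no swap from here does better than 311.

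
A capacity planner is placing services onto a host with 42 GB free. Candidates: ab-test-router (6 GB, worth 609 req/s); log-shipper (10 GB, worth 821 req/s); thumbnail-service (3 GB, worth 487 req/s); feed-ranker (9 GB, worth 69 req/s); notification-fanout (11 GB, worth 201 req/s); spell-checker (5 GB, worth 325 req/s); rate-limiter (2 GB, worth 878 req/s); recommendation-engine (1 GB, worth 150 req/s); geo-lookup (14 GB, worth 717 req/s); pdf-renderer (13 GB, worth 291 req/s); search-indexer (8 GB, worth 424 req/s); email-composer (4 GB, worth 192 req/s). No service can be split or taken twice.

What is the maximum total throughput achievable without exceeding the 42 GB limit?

Density check — rate-limiter 439.00, thumbnail-service 162.33, recommendation-engine 150.00 are the best per GB.
Taking the top-ratio services first gives ab-test-router + log-shipper + thumbnail-service + spell-checker + rate-limiter + recommendation-engine + search-indexer + email-composer for 3886 (39 GB).
Dropping search-indexer and email-composer frees 12 GB; slotting in geo-lookup (14 GB) lifts the total to 3987 at 41 GB.

3987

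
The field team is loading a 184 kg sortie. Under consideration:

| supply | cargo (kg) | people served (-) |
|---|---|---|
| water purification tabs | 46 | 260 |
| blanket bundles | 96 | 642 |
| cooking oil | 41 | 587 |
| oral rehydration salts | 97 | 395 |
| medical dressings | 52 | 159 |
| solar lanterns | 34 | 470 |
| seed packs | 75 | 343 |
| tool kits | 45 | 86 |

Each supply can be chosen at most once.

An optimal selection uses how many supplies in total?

Best achievable people served is 1699.
blanket bundles + cooking oil + solar lanterns hits 1699 at 171 kg.
Any selection reaching 1699 contains exactly 3 supplies.

3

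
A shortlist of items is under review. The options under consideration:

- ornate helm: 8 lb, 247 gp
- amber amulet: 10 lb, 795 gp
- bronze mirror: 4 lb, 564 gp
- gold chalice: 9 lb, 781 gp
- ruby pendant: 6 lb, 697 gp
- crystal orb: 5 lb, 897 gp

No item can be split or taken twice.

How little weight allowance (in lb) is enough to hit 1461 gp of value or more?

Need the lightest bundle worth ≥ 1461.
Taking bronze mirror + crystal orb gives 1461 (≥ 1461) for 9 lb.
Any bundle with less than 9 lb falls short of 1461.

9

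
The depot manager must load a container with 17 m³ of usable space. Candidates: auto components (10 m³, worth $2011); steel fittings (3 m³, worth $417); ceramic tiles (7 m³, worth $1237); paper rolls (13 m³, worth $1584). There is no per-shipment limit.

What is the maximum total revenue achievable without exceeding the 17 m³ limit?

3248

Density check — auto components 201.10, ceramic tiles 176.71, steel fittings 139.00, paper rolls 121.85 are the best per m³.
Auto components + ceramic tiles uses 17 of the 17 m³ and totals 3248.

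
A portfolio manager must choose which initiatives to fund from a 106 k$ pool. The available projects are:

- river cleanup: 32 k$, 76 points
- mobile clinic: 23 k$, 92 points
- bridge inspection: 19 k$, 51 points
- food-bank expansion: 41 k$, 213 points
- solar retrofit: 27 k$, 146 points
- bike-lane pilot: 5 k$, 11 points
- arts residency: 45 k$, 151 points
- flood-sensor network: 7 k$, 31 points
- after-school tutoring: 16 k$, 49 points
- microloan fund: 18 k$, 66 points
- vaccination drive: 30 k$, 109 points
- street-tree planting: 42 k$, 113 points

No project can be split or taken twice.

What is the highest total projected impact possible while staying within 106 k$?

499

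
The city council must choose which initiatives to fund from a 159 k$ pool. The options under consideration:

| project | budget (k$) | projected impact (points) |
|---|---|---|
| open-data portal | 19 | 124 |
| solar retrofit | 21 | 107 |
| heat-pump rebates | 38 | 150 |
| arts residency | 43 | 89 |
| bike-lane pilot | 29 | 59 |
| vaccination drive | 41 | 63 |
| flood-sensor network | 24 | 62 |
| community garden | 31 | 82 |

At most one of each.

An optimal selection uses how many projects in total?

5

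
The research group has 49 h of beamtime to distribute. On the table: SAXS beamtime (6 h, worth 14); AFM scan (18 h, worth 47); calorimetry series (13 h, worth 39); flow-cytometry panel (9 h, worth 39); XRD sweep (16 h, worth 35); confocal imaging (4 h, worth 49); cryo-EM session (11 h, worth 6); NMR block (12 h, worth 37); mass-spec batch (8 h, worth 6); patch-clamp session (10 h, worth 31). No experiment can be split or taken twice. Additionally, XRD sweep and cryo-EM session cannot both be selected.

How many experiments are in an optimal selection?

The maximum expected citations within 49 h is 195.
calorimetry series + flow-cytometry panel + confocal imaging + NMR block + patch-clamp session hits 195 at 48 h.
Every optimal selection uses 5 experiments.

5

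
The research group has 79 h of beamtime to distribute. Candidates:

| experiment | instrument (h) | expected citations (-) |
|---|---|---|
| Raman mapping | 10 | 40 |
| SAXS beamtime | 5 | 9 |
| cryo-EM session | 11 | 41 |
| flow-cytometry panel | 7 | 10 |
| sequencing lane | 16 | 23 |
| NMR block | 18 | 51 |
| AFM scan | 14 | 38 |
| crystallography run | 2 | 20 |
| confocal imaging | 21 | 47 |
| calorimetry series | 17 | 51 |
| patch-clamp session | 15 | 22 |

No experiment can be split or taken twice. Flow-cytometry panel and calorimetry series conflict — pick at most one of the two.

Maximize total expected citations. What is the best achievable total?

250

The ratio ordering already packs tightly: Raman mapping + SAXS beamtime + cryo-EM session + NMR block + AFM scan + crystallography run + calorimetry series, 77 h, 250.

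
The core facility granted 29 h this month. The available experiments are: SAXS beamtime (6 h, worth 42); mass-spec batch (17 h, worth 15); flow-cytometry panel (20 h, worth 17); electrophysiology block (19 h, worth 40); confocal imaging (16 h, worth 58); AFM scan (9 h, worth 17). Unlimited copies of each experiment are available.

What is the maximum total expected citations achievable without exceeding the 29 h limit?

Best packing: 4×SAXS beamtime — 24 h, 168 total.
That's the maximum — no swap from here does better than 168.

168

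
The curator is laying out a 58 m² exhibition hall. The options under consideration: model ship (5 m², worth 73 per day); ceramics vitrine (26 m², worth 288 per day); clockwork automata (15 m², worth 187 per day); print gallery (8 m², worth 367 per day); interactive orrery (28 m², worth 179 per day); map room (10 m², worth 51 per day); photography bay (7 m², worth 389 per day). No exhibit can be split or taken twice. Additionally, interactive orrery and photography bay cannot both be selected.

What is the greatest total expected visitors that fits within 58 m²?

1231

Greedy by ratio would take model ship + clockwork automata + print gallery + map room + photography bay: 45 m² used, total 1067.
Replace model ship and map room with ceramics vitrine: the trade gains 164 net, giving 1231 at 56 m².
Runner-up model ship + ceramics vitrine + print gallery + map room + photography bay tops out at 1168.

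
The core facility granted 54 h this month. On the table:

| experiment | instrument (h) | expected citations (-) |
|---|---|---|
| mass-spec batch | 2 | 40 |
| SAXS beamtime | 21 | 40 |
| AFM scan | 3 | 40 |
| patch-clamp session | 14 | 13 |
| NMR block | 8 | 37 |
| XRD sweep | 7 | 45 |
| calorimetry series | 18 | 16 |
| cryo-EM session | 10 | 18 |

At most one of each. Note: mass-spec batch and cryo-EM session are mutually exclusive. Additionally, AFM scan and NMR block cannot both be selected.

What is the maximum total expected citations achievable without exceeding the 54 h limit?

181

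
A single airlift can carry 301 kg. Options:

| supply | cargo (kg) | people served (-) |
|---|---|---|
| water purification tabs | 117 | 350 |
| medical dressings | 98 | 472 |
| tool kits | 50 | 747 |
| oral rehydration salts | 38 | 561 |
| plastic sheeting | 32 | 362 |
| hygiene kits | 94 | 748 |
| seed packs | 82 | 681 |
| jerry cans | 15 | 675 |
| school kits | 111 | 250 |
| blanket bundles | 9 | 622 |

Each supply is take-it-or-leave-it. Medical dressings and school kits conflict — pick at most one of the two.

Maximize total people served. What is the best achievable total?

By people served per kg: blanket bundles 69.11, jerry cans 45.00, tool kits 14.94 lead.
Taking the top-ratio supplies first gives tool kits + oral rehydration salts + plastic sheeting + seed packs + jerry cans + blanket bundles for 3648 (226 kg).
The 32 kg tied up in plastic sheeting is better spent on hygiene kits — total rises to 4034 (288 kg).
No other feasible combination exceeds 4034.

4034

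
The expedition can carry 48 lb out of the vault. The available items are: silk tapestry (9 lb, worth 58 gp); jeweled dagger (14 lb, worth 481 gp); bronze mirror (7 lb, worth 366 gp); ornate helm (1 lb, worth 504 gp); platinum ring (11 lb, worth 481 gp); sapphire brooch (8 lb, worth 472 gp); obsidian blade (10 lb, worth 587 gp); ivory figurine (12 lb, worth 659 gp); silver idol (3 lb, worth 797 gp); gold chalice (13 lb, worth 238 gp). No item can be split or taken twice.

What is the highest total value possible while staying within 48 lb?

Greedy by ratio would take bronze mirror + ornate helm + sapphire brooch + obsidian blade + ivory figurine + silver idol: 41 lb used, total 3385.
Dropping bronze mirror frees 7 lb; slotting in jeweled dagger (14 lb) lifts the total to 3500 at 48 lb.
Nothing else within 48 lb beats 3500.

3500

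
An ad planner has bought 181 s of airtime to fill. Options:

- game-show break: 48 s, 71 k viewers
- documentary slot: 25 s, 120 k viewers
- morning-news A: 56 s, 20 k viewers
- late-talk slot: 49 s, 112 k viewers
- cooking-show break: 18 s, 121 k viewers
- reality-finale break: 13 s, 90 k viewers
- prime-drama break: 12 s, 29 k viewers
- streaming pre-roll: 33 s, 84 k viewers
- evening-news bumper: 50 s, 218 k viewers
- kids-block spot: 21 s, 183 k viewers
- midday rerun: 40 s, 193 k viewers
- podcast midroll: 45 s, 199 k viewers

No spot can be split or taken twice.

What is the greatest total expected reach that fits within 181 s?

954

Taking the top-ratio spots first gives documentary slot + cooking-show break + reality-finale break + prime-drama break + kids-block spot + midday rerun + podcast midroll for 935 (174 s).
Dropping podcast midroll frees 45 s; slotting in evening-news bumper (50 s) lifts the total to 954 at 179 s.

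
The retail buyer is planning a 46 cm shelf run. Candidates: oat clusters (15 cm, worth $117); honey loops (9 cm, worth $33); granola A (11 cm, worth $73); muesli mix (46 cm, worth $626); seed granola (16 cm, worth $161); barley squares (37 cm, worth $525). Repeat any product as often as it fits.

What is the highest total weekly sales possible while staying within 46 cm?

626

Ranking by ratio (weekly sales/cm): barley squares 14.19, muesli mix 13.61, seed granola 10.06, oat clusters 7.80.
Greedy by ratio would take honey loops + barley squares: 46 cm used, total 558.
Replace honey loops and barley squares with muesli mix: the trade gains 68 net, giving 626 at 46 cm.
That's the maximum — no swap from here does better than 626.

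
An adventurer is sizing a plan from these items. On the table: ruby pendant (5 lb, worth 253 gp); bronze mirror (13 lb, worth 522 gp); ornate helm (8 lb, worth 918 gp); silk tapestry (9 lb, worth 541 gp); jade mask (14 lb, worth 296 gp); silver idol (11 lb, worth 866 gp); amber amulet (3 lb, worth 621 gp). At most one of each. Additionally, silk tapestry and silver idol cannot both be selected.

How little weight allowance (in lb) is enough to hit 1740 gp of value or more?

16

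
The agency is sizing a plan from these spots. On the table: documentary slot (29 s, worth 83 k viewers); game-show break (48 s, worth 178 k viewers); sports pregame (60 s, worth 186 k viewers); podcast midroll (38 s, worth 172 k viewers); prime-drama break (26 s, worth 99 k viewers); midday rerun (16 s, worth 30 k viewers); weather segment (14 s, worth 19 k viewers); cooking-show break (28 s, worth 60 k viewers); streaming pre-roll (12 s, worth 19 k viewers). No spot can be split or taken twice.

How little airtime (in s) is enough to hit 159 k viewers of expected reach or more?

38

Need the lightest bundle worth ≥ 159.
podcast midroll reaches 172 using 38 s.
Any bundle with less than 38 s falls short of 159.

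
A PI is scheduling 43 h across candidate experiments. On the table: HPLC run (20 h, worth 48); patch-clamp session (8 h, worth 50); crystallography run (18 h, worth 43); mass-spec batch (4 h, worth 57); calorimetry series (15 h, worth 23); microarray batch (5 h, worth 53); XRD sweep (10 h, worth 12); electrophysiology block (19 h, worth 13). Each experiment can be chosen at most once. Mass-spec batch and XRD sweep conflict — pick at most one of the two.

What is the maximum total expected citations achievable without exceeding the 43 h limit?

By expected citations per h: mass-spec batch 14.25, microarray batch 10.60, patch-clamp session 6.25, HPLC run 2.40 lead.
Taking HPLC run + patch-clamp session + mass-spec batch + microarray batch: 37 h used, 208 in expected citations.

208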